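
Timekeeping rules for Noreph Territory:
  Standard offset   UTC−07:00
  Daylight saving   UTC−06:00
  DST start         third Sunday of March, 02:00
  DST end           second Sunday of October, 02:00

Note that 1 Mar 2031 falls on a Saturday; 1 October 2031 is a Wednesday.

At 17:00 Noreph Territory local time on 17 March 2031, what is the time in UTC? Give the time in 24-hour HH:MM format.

23:00

1 March 2031 is a Saturday, so the first Sunday is March 2 and the third is March 16.
1 October 2031 is a Wednesday, so the first Sunday is October 5 and the second is October 12.
17 March 2031 falls between 16 March and 12 October, so daylight saving is in effect and Noreph Territory is at UTC−06:00.
17:00 local + 6h = 23:00 UTC.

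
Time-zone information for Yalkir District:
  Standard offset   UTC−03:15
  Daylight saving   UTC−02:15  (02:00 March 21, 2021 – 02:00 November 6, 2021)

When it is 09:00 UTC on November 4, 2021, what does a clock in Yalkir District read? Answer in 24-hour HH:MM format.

06:45

At the standard offset (UTC−03:15), 09:00 UTC − 3h15m = 05:45 Yalkir District standard time.
Daylight saving runs 21 March – 6 November; the standard-time date in Yalkir District, November 4, 2021, is inside that window, so Yalkir District is at UTC−02:15.
09:00 UTC − 2h15m = 06:45 local.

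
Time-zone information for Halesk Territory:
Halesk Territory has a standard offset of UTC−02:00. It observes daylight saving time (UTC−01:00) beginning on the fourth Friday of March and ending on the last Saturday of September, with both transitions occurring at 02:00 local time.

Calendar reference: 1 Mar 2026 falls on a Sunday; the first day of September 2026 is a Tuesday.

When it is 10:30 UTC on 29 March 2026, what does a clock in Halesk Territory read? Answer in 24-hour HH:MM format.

09:30

1 March 2026 is a Sunday, so the first Friday is March 6 and the fourth is March 27.
1 September 2026 is a Tuesday, so Saturdays fall on 5, 12, 19, 26; the last is September 26.
At the standard offset (UTC−02:00), 10:30 UTC − 2h = 08:30 Halesk Territory standard time.
Daylight saving runs 27 March – 26 September; the standard-time date in Halesk Territory, 29 March 2026, is inside that window, so Halesk Territory is at UTC−01:00.
10:30 UTC − 1h = 09:30 local.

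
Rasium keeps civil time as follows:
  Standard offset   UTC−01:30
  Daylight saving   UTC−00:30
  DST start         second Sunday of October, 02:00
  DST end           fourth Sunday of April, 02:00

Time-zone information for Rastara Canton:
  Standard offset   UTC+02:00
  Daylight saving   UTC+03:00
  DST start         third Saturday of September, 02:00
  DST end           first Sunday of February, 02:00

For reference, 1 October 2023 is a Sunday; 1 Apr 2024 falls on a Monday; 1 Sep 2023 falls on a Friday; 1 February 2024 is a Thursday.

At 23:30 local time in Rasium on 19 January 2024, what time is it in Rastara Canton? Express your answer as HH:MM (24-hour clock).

03:00

1 October 2023 is a Sunday, so the first Sunday is October 1 and the second is October 8.
1 April 2024 is a Monday, so the first Sunday is April 7 and the fourth is April 28.
19 January 2024 falls between 8 October 2023 and 28 April 2024, so daylight saving is in effect and Rasium is at UTC−00:30.
23:30 Rasium + 0h30m = 00:00 UTC (rolling into the next day, 20 January 2024).
1 September 2023 is a Friday, so the first Saturday is September 2 and the third is September 16.
1 February 2024 is a Thursday, so the first Sunday is February 4.
At the standard offset (UTC+02:00), 00:00 UTC + 2h = 02:00 Rastara Canton standard time.
Daylight saving runs 16 September 2023 – 4 February 2024; the standard-time date in Rastara Canton, 20 January 2024, is inside that window, so Rastara Canton is at UTC+03:00.
00:00 UTC + 3h = 03:00 Rastara Canton.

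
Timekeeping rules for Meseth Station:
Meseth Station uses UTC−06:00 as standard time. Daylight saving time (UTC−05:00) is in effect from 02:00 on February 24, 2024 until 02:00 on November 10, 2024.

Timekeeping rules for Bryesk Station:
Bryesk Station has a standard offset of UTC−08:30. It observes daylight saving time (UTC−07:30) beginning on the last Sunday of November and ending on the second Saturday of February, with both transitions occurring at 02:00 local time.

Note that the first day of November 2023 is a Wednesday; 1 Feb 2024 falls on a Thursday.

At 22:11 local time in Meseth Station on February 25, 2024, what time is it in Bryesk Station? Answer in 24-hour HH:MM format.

18:41

February 25, 2024 lies within the daylight-saving period (24 February – 10 November), so Meseth Station is on daylight time, UTC−05:00.
22:11 Meseth Station + 5h = 03:11 UTC (rolling into the next day, 26 February 2024).
1 November 2023 is a Wednesday, so Sundays fall on 5, 12, 19, 26; the last is November 26.
1 February 2024 is a Thursday, so the first Saturday is February 3 and the second is February 10.
At the standard offset (UTC−08:30), 03:11 UTC − 8h30m = 18:41 Bryesk Station standard time (rolling into the previous day, 25 February 2024).
The standard-time date in Bryesk Station, February 25, 2024, does not fall between 26 November 2023 and 10 February 2024, so daylight saving is not in effect and Bryesk Station is at UTC−08:30.
03:11 UTC − 8h30m = 18:41 Bryesk Station (rolling into the previous day, 25 February 2024).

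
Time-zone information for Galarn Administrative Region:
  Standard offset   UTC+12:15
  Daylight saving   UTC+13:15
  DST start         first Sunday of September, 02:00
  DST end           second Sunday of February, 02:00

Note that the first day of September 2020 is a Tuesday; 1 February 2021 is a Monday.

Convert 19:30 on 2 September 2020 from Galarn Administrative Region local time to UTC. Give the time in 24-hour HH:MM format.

07:15

1 September 2020 is a Tuesday, so the first Sunday is September 6.
1 February 2021 is a Monday, so the first Sunday is February 7 and the second is February 14.
2 September 2020 is outside the daylight-saving period (6 September 2020 – 14 February 2021), so Galarn Administrative Region is on standard time, UTC+12:15.
19:30 local − 12h15m = 07:15 UTC.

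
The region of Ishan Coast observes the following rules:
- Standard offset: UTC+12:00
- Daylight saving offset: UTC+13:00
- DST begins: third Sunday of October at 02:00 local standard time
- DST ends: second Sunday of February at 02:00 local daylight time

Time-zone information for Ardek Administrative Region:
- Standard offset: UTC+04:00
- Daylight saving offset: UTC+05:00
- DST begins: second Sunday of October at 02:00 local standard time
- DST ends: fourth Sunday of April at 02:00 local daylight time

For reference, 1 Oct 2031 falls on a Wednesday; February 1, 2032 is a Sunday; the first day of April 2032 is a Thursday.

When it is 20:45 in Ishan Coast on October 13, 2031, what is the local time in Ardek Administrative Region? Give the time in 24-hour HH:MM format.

1 October 2031 is a Wednesday, so the first Sunday is October 5 and the third is October 19.
1 February 2032 is a Sunday, so the first Sunday is February 1 and the second is February 8.
October 13, 2031 does not fall between 19 October 2031 and 8 February 2032, so daylight saving is not in effect and Ishan Coast is at UTC+12:00.
20:45 Ishan Coast − 12h = 08:45 UTC.
1 October 2031 is a Wednesday, so the first Sunday is October 5 and the second is October 12.
1 April 2032 is a Thursday, so the first Sunday is April 4 and the fourth is April 25.
At the standard offset (UTC+04:00), 08:45 UTC + 4h = 12:45 Ardek Administrative Region standard time.
The standard-time date in Ardek Administrative Region, October 13, 2031, lies within the daylight-saving period (12 October 2031 – 25 April 2032), so Ardek Administrative Region is on daylight time, UTC+05:00.
08:45 UTC + 5h = 13:45 Ardek Administrative Region.

13:45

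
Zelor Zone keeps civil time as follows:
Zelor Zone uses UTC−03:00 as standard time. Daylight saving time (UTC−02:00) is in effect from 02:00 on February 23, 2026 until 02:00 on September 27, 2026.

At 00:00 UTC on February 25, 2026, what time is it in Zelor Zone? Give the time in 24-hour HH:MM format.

22:00

At the standard offset (UTC−03:00), 00:00 UTC − 3h = 21:00 Zelor Zone standard time (rolling into the previous day, 24 February 2026).
Daylight saving runs 23 February – 27 September; the standard-time date in Zelor Zone, February 24, 2026, is inside that window, so Zelor Zone is at UTC−02:00.
00:00 UTC − 2h = 22:00 local (rolling into the previous day, 24 February 2026).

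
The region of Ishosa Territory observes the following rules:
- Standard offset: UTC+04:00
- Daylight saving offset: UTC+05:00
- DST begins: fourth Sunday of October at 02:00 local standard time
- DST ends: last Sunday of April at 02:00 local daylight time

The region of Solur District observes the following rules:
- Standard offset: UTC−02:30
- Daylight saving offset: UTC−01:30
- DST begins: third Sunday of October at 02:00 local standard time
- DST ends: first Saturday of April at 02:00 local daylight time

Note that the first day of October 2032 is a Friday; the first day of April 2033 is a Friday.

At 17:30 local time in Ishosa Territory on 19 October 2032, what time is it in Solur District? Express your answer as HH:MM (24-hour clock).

12:00

1 October 2032 is a Friday, so the first Sunday is October 3 and the fourth is October 24.
1 April 2033 is a Friday, so Sundays fall on 3, 10, 17, 24; the last is April 24.
Daylight saving runs 24 October 2032 – 24 April 2033; 19 October 2032 is outside that window, so Ishosa Territory is on standard time at UTC+04:00.
17:30 Ishosa Territory − 4h = 13:30 UTC.
1 October 2032 is a Friday, so the first Sunday is October 3 and the third is October 17.
1 April 2033 is a Friday, so the first Saturday is April 2.
At the standard offset (UTC−02:30), 13:30 UTC − 2h30m = 11:00 Solur District standard time.
The standard-time date in Solur District, 19 October 2032, falls between 17 October 2032 and 2 April 2033, so daylight saving is in effect and Solur District is at UTC−01:30.
13:30 UTC − 1h30m = 12:00 Solur District.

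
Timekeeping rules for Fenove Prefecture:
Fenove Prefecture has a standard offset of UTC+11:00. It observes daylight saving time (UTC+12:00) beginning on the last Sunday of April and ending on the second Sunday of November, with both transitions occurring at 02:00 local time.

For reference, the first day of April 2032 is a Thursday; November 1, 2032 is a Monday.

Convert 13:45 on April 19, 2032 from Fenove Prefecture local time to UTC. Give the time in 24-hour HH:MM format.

1 April 2032 is a Thursday, so Sundays fall on 4, 11, 18, 25; the last is April 25.
1 November 2032 is a Monday, so the first Sunday is November 7 and the second is November 14.
April 19, 2032 does not fall between 25 April and 14 November, so daylight saving is not in effect and Fenove Prefecture is at UTC+11:00.
13:45 local − 11h = 02:45 UTC.

02:45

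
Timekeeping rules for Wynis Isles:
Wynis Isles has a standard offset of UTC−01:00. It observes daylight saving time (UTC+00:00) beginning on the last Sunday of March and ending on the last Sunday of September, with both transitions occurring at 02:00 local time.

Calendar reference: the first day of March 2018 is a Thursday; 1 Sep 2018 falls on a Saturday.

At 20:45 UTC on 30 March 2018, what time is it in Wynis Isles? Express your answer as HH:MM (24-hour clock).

1 March 2018 is a Thursday, so Sundays fall on 4, 11, 18, 25; the last is March 25.
1 September 2018 is a Saturday, so Sundays fall on 2, 9, 16, 23, 30; the last is September 30.
At the standard offset (UTC−01:00), 20:45 UTC − 1h = 19:45 Wynis Isles standard time.
Daylight saving runs 25 March – 30 September; the standard-time date in Wynis Isles, 30 March 2018, is inside that window, so Wynis Isles is at UTC+00:00.
20:45 UTC + 0h = 20:45 local.

20:45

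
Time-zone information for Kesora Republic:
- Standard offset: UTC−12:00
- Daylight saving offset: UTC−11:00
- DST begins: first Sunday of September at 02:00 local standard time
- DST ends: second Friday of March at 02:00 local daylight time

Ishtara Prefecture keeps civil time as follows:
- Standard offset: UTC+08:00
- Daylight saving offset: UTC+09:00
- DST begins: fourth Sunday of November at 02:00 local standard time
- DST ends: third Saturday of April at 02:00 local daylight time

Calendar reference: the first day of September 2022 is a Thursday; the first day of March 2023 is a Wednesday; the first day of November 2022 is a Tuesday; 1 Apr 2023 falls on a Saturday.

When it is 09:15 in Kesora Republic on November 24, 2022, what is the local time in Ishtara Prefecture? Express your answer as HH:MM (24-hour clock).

04:15

1 September 2022 is a Thursday, so the first Sunday is September 4.
1 March 2023 is a Wednesday, so the first Friday is March 3 and the second is March 10.
November 24, 2022 lies within the daylight-saving period (4 September 2022 – 10 March 2023), so Kesora Republic is on daylight time, UTC−11:00.
09:15 Kesora Republic + 11h = 20:15 UTC.
1 November 2022 is a Tuesday, so the first Sunday is November 6 and the fourth is November 27.
1 April 2023 is a Saturday, so the first Saturday is April 1 and the third is April 15.
At the standard offset (UTC+08:00), 20:15 UTC + 8h = 04:15 Ishtara Prefecture standard time (rolling into the next day, 25 November 2022).
Daylight saving runs 27 November 2022 – 15 April 2023; the standard-time date in Ishtara Prefecture, November 25, 2022, is outside that window, so Ishtara Prefecture is on standard time at UTC+08:00.
20:15 UTC + 8h = 04:15 Ishtara Prefecture (rolling into the next day, 25 November 2022).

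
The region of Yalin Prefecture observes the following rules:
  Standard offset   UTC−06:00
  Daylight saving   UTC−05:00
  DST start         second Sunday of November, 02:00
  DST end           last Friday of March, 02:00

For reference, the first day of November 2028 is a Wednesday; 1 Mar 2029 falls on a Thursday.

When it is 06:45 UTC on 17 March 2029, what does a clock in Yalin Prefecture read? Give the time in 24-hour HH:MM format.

1 November 2028 is a Wednesday, so the first Sunday is November 5 and the second is November 12.
1 March 2029 is a Thursday, so Fridays fall on 2, 9, 16, 23, 30; the last is March 30.
At the standard offset (UTC−06:00), 06:45 UTC − 6h = 00:45 Yalin Prefecture standard time.
The standard-time date in Yalin Prefecture, 17 March 2029, lies within the daylight-saving period (12 November 2028 – 30 March 2029), so Yalin Prefecture is on daylight time, UTC−05:00.
06:45 UTC − 5h = 01:45 local.

01:45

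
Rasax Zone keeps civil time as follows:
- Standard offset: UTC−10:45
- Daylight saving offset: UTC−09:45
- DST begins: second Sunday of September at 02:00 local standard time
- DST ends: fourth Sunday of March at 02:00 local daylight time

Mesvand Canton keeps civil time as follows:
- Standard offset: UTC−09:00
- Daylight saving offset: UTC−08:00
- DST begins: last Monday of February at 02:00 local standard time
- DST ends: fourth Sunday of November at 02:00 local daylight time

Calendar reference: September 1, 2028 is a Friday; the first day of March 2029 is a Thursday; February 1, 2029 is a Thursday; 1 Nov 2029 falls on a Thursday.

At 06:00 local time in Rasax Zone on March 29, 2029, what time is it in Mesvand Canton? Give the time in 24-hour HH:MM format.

08:45

1 September 2028 is a Friday, so the first Sunday is September 3 and the second is September 10.
1 March 2029 is a Thursday, so the first Sunday is March 4 and the fourth is March 25.
Daylight saving runs 10 September 2028 – 25 March 2029; March 29, 2029 is outside that window, so Rasax Zone is on standard time at UTC−10:45.
06:00 Rasax Zone + 10h45m = 16:45 UTC.
1 February 2029 is a Thursday, so Mondays fall on 5, 12, 19, 26; the last is February 26.
1 November 2029 is a Thursday, so the first Sunday is November 4 and the fourth is November 25.
At the standard offset (UTC−09:00), 16:45 UTC − 9h = 07:45 Mesvand Canton standard time.
The standard-time date in Mesvand Canton, March 29, 2029, lies within the daylight-saving period (26 February – 25 November), so Mesvand Canton is on daylight time, UTC−08:00.
16:45 UTC − 8h = 08:45 Mesvand Canton.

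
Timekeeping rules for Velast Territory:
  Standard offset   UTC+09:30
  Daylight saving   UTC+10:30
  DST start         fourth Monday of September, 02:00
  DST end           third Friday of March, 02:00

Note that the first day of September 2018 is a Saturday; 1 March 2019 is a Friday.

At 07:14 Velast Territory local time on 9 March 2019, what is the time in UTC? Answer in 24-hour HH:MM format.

1 September 2018 is a Saturday, so the first Monday is September 3 and the fourth is September 24.
1 March 2019 is a Friday, so the first Friday is March 1 and the third is March 15.
9 March 2019 falls between 24 September 2018 and 15 March 2019, so daylight saving is in effect and Velast Territory is at UTC+10:30.
07:14 local − 10h30m = 20:44 UTC (rolling into the previous day, 8 March 2019).

20:44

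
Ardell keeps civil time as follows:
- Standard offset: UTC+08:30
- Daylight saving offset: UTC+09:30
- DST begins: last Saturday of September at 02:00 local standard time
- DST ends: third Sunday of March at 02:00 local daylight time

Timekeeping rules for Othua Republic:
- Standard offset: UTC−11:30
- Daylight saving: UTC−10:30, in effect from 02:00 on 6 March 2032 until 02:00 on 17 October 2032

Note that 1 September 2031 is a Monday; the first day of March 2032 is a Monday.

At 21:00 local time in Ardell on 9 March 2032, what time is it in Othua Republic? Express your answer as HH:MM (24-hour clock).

01:00

1 September 2031 is a Monday, so Saturdays fall on 6, 13, 20, 27; the last is September 27.
1 March 2032 is a Monday, so the first Sunday is March 7 and the third is March 21.
9 March 2032 lies within the daylight-saving period (27 September 2031 – 21 March 2032), so Ardell is on daylight time, UTC+09:30.
21:00 Ardell − 9h30m = 11:30 UTC.
At the standard offset (UTC−11:30), 11:30 UTC − 11h30m = 00:00 Othua Republic standard time.
The standard-time date in Othua Republic, 9 March 2032, falls between 6 March and 17 October, so daylight saving is in effect and Othua Republic is at UTC−10:30.
11:30 UTC − 10h30m = 01:00 Othua Republic.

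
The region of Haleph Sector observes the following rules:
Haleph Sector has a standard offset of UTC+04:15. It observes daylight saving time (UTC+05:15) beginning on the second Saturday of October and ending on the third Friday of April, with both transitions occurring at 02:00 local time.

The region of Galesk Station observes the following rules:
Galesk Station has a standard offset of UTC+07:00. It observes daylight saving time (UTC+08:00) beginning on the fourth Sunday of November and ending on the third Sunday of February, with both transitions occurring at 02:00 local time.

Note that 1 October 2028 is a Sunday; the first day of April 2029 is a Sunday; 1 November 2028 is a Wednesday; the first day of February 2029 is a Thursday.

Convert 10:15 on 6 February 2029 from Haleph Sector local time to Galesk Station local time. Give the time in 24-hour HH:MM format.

13:00

1 October 2028 is a Sunday, so the first Saturday is October 7 and the second is October 14.
1 April 2029 is a Sunday, so the first Friday is April 6 and the third is April 20.
6 February 2029 lies within the daylight-saving period (14 October 2028 – 20 April 2029), so Haleph Sector is on daylight time, UTC+05:15.
10:15 Haleph Sector − 5h15m = 05:00 UTC.
1 November 2028 is a Wednesday, so the first Sunday is November 5 and the fourth is November 26.
1 February 2029 is a Thursday, so the first Sunday is February 4 and the third is February 18.
At the standard offset (UTC+07:00), 05:00 UTC + 7h = 12:00 Galesk Station standard time.
The standard-time date in Galesk Station, 6 February 2029, falls between 26 November 2028 and 18 February 2029, so daylight saving is in effect and Galesk Station is at UTC+08:00.
05:00 UTC + 8h = 13:00 Galesk Station.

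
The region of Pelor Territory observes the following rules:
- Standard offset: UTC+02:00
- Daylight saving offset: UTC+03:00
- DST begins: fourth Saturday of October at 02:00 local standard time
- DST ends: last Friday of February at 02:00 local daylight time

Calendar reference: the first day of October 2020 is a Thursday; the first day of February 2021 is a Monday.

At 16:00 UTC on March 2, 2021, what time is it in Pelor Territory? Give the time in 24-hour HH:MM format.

1 October 2020 is a Thursday, so the first Saturday is October 3 and the fourth is October 24.
1 February 2021 is a Monday, so Fridays fall on 5, 12, 19, 26; the last is February 26.
At the standard offset (UTC+02:00), 16:00 UTC + 2h = 18:00 Pelor Territory standard time.
Daylight saving runs 24 October 2020 – 26 February 2021; the standard-time date in Pelor Territory, March 2, 2021, is outside that window, so Pelor Territory is on standard time at UTC+02:00.
16:00 UTC + 2h = 18:00 local.

18:00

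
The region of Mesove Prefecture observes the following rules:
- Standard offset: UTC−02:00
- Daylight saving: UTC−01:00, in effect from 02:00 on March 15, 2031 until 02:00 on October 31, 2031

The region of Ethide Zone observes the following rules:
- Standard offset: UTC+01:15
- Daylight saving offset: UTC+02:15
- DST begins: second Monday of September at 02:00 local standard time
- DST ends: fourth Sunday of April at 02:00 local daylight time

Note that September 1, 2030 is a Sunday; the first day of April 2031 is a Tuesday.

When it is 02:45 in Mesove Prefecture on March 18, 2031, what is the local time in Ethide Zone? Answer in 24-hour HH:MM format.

March 18, 2031 falls between 15 March and 31 October, so daylight saving is in effect and Mesove Prefecture is at UTC−01:00.
02:45 Mesove Prefecture + 1h = 03:45 UTC.
1 September 2030 is a Sunday, so the first Monday is September 2 and the second is September 9.
1 April 2031 is a Tuesday, so the first Sunday is April 6 and the fourth is April 27.
At the standard offset (UTC+01:15), 03:45 UTC + 1h15m = 05:00 Ethide Zone standard time.
The standard-time date in Ethide Zone, March 18, 2031, lies within the daylight-saving period (9 September 2030 – 27 April 2031), so Ethide Zone is on daylight time, UTC+02:15.
03:45 UTC + 2h15m = 06:00 Ethide Zone.

06:00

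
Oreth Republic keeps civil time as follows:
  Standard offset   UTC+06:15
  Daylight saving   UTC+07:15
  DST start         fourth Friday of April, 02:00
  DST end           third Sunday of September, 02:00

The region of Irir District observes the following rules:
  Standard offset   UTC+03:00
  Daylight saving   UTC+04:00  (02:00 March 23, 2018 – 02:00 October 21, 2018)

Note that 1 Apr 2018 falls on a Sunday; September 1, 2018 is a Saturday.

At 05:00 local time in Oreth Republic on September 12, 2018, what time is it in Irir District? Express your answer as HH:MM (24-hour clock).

01:45

1 April 2018 is a Sunday, so the first Friday is April 6 and the fourth is April 27.
1 September 2018 is a Saturday, so the first Sunday is September 2 and the third is September 16.
September 12, 2018 falls between 27 April and 16 September, so daylight saving is in effect and Oreth Republic is at UTC+07:15.
05:00 Oreth Republic − 7h15m = 21:45 UTC (rolling into the previous day, 11 September 2018).
At the standard offset (UTC+03:00), 21:45 UTC + 3h = 00:45 Irir District standard time (rolling into the next day, 12 September 2018).
Daylight saving runs 23 March – 21 October; the standard-time date in Irir District, September 12, 2018, is inside that window, so Irir District is at UTC+04:00.
21:45 UTC + 4h = 01:45 Irir District (rolling into the next day, 12 September 2018).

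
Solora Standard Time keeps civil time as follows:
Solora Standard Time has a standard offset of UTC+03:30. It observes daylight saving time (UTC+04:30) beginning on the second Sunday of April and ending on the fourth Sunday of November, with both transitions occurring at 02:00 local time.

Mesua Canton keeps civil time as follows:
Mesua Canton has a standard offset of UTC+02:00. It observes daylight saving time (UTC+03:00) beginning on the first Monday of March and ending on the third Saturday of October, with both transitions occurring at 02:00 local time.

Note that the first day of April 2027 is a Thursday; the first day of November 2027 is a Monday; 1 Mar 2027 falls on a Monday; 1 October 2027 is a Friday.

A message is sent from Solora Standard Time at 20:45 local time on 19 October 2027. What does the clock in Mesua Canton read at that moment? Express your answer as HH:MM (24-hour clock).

18:15

1 April 2027 is a Thursday, so the first Sunday is April 4 and the second is April 11.
1 November 2027 is a Monday, so the first Sunday is November 7 and the fourth is November 28.
19 October 2027 falls between 11 April and 28 November, so daylight saving is in effect and Solora Standard Time is at UTC+04:30.
20:45 Solora Standard Time − 4h30m = 16:15 UTC.
1 March 2027 is a Monday, so the first Monday is March 1.
1 October 2027 is a Friday, so the first Saturday is October 2 and the third is October 16.
At the standard offset (UTC+02:00), 16:15 UTC + 2h = 18:15 Mesua Canton standard time.
The standard-time date in Mesua Canton, 19 October 2027, does not fall between 1 March and 16 October, so daylight saving is not in effect and Mesua Canton is at UTC+02:00.
16:15 UTC + 2h = 18:15 Mesua Canton.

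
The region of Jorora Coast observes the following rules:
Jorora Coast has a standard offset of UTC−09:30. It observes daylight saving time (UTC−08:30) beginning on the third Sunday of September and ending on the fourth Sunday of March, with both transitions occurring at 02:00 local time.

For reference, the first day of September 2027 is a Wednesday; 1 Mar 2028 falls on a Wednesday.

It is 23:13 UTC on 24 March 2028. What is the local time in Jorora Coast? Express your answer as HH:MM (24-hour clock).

14:43

1 September 2027 is a Wednesday, so the first Sunday is September 5 and the third is September 19.
1 March 2028 is a Wednesday, so the first Sunday is March 5 and the fourth is March 26.
At the standard offset (UTC−09:30), 23:13 UTC − 9h30m = 13:43 Jorora Coast standard time.
The standard-time date in Jorora Coast, 24 March 2028, lies within the daylight-saving period (19 September 2027 – 26 March 2028), so Jorora Coast is on daylight time, UTC−08:30.
23:13 UTC − 8h30m = 14:43 local.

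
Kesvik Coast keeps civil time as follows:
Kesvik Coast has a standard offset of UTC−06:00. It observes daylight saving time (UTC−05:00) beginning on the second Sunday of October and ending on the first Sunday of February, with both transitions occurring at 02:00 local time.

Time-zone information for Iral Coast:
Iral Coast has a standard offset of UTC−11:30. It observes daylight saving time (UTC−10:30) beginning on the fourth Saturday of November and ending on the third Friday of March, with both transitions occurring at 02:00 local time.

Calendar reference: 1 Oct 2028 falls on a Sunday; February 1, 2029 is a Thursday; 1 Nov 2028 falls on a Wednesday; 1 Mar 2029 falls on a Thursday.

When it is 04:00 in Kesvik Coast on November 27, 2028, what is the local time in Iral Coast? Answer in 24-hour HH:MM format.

1 October 2028 is a Sunday, so the first Sunday is October 1 and the second is October 8.
1 February 2029 is a Thursday, so the first Sunday is February 4.
November 27, 2028 falls between 8 October 2028 and 4 February 2029, so daylight saving is in effect and Kesvik Coast is at UTC−05:00.
04:00 Kesvik Coast + 5h = 09:00 UTC.
1 November 2028 is a Wednesday, so the first Saturday is November 4 and the fourth is November 25.
1 March 2029 is a Thursday, so the first Friday is March 2 and the third is March 16.
At the standard offset (UTC−11:30), 09:00 UTC − 11h30m = 21:30 Iral Coast standard time (rolling into the previous day, 26 November 2028).
The standard-time date in Iral Coast, November 26, 2028, lies within the daylight-saving period (25 November 2028 – 16 March 2029), so Iral Coast is on daylight time, UTC−10:30.
09:00 UTC − 10h30m = 22:30 Iral Coast (rolling into the previous day, 26 November 2028).

22:30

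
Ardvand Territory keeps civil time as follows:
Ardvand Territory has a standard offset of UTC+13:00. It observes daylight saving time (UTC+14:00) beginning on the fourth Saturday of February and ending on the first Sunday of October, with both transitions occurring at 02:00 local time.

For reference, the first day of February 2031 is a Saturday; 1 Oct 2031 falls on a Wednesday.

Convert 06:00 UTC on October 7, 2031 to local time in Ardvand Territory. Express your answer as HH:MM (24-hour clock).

1 February 2031 is a Saturday, so the first Saturday is February 1 and the fourth is February 22.
1 October 2031 is a Wednesday, so the first Sunday is October 5.
At the standard offset (UTC+13:00), 06:00 UTC + 13h = 19:00 Ardvand Territory standard time.
The standard-time date in Ardvand Territory, October 7, 2031, is outside the daylight-saving period (22 February – 5 October), so Ardvand Territory is on standard time, UTC+13:00.
06:00 UTC + 13h = 19:00 local.

19:00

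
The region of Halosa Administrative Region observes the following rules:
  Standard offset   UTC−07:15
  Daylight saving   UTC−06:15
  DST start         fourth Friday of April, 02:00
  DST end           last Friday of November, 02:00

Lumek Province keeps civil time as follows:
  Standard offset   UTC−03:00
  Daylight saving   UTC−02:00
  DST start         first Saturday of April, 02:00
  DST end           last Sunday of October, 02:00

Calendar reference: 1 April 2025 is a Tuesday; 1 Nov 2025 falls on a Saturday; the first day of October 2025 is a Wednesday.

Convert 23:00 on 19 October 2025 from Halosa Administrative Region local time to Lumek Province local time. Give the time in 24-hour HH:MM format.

1 April 2025 is a Tuesday, so the first Friday is April 4 and the fourth is April 25.
1 November 2025 is a Saturday, so Fridays fall on 7, 14, 21, 28; the last is November 28.
19 October 2025 falls between 25 April and 28 November, so daylight saving is in effect and Halosa Administrative Region is at UTC−06:15.
23:00 Halosa Administrative Region + 6h15m = 05:15 UTC (rolling into the next day, 20 October 2025).
1 April 2025 is a Tuesday, so the first Saturday is April 5.
1 October 2025 is a Wednesday, so Sundays fall on 5, 12, 19, 26; the last is October 26.
At the standard offset (UTC−03:00), 05:15 UTC − 3h = 02:15 Lumek Province standard time.
Daylight saving runs 5 April – 26 October; the standard-time date in Lumek Province, 20 October 2025, is inside that window, so Lumek Province is at UTC−02:00.
05:15 UTC − 2h = 03:15 Lumek Province.

03:15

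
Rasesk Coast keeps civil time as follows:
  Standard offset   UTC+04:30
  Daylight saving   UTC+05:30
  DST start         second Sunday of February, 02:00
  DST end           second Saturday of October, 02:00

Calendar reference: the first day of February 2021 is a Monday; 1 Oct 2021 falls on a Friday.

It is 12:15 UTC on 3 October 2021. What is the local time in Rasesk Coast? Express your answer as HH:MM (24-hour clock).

1 February 2021 is a Monday, so the first Sunday is February 7 and the second is February 14.
1 October 2021 is a Friday, so the first Saturday is October 2 and the second is October 9.
At the standard offset (UTC+04:30), 12:15 UTC + 4h30m = 16:45 Rasesk Coast standard time.
The standard-time date in Rasesk Coast, 3 October 2021, falls between 14 February and 9 October, so daylight saving is in effect and Rasesk Coast is at UTC+05:30.
12:15 UTC + 5h30m = 17:45 local.

17:45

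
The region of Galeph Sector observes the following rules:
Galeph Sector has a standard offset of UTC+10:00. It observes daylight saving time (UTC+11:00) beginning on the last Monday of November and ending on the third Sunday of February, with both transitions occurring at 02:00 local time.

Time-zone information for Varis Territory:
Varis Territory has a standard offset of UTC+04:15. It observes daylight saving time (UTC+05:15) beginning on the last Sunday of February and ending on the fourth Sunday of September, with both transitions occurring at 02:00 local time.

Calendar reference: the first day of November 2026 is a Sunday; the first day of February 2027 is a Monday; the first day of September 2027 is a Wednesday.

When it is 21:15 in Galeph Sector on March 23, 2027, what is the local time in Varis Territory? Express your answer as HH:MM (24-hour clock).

1 November 2026 is a Sunday, so Mondays fall on 2, 9, 16, 23, 30; the last is November 30.
1 February 2027 is a Monday, so the first Sunday is February 7 and the third is February 21.
March 23, 2027 is outside the daylight-saving period (30 November 2026 – 21 February 2027), so Galeph Sector is on standard time, UTC+10:00.
21:15 Galeph Sector − 10h = 11:15 UTC.
1 February 2027 is a Monday, so Sundays fall on 7, 14, 21, 28; the last is February 28.
1 September 2027 is a Wednesday, so the first Sunday is September 5 and the fourth is September 26.
At the standard offset (UTC+04:15), 11:15 UTC + 4h15m = 15:30 Varis Territory standard time.
The standard-time date in Varis Territory, March 23, 2027, lies within the daylight-saving period (28 February – 26 September), so Varis Territory is on daylight time, UTC+05:15.
11:15 UTC + 5h15m = 16:30 Varis Territory.

16:30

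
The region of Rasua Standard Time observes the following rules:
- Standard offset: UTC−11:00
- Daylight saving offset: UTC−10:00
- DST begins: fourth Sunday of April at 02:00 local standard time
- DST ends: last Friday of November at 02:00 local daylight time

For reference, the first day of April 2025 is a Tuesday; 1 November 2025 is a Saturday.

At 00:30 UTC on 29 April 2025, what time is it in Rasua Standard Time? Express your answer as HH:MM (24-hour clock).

1 April 2025 is a Tuesday, so the first Sunday is April 6 and the fourth is April 27.
1 November 2025 is a Saturday, so Fridays fall on 7, 14, 21, 28; the last is November 28.
At the standard offset (UTC−11:00), 00:30 UTC − 11h = 13:30 Rasua Standard Time standard time (rolling into the previous day, 28 April 2025).
Daylight saving runs 27 April – 28 November; the standard-time date in Rasua Standard Time, 28 April 2025, is inside that window, so Rasua Standard Time is at UTC−10:00.
00:30 UTC − 10h = 14:30 local (rolling into the previous day, 28 April 2025).

14:30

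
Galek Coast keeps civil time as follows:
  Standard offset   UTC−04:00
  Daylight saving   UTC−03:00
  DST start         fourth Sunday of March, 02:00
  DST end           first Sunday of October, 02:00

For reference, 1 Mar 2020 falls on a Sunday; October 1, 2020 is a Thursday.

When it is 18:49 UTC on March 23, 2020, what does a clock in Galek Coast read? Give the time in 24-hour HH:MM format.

1 March 2020 is a Sunday, so the first Sunday is March 1 and the fourth is March 22.
1 October 2020 is a Thursday, so the first Sunday is October 4.
At the standard offset (UTC−04:00), 18:49 UTC − 4h = 14:49 Galek Coast standard time.
Daylight saving runs 22 March – 4 October; the standard-time date in Galek Coast, March 23, 2020, is inside that window, so Galek Coast is at UTC−03:00.
18:49 UTC − 3h = 15:49 local.

15:49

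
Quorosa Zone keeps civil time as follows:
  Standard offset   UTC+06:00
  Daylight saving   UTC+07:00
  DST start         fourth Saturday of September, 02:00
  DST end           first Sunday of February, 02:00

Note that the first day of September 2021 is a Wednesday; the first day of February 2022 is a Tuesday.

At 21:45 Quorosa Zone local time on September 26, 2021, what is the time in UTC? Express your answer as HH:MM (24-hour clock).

1 September 2021 is a Wednesday, so the first Saturday is September 4 and the fourth is September 25.
1 February 2022 is a Tuesday, so the first Sunday is February 6.
September 26, 2021 lies within the daylight-saving period (25 September 2021 – 6 February 2022), so Quorosa Zone is on daylight time, UTC+07:00.
21:45 local − 7h = 14:45 UTC.

14:45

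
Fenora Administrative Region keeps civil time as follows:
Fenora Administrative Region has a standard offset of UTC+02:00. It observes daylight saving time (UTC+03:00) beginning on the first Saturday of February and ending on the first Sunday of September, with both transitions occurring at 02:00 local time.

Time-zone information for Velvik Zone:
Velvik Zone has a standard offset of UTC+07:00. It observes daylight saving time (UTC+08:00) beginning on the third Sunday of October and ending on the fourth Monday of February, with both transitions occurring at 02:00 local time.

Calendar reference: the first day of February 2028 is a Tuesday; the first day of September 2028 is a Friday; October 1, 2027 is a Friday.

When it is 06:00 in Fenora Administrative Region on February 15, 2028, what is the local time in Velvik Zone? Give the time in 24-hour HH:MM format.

1 February 2028 is a Tuesday, so the first Saturday is February 5.
1 September 2028 is a Friday, so the first Sunday is September 3.
Daylight saving runs 5 February – 3 September; February 15, 2028 is inside that window, so Fenora Administrative Region is at UTC+03:00.
06:00 Fenora Administrative Region − 3h = 03:00 UTC.
1 October 2027 is a Friday, so the first Sunday is October 3 and the third is October 17.
1 February 2028 is a Tuesday, so the first Monday is February 7 and the fourth is February 28.
At the standard offset (UTC+07:00), 03:00 UTC + 7h = 10:00 Velvik Zone standard time.
The standard-time date in Velvik Zone, February 15, 2028, falls between 17 October 2027 and 28 February 2028, so daylight saving is in effect and Velvik Zone is at UTC+08:00.
03:00 UTC + 8h = 11:00 Velvik Zone.

11:00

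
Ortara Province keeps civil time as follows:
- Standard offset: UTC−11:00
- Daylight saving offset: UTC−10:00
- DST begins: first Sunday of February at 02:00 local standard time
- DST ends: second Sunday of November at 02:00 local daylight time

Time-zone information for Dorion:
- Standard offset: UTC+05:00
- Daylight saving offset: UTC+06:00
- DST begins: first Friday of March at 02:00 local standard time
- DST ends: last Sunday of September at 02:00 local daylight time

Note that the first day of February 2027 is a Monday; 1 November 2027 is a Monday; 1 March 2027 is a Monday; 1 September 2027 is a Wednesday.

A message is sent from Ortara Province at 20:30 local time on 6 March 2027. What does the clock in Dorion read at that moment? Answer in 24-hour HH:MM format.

1 February 2027 is a Monday, so the first Sunday is February 7.
1 November 2027 is a Monday, so the first Sunday is November 7 and the second is November 14.
Daylight saving runs 7 February – 14 November; 6 March 2027 is inside that window, so Ortara Province is at UTC−10:00.
20:30 Ortara Province + 10h = 06:30 UTC (rolling into the next day, 7 March 2027).
1 March 2027 is a Monday, so the first Friday is March 5.
1 September 2027 is a Wednesday, so Sundays fall on 5, 12, 19, 26; the last is September 26.
At the standard offset (UTC+05:00), 06:30 UTC + 5h = 11:30 Dorion standard time.
Daylight saving runs 5 March – 26 September; the standard-time date in Dorion, 7 March 2027, is inside that window, so Dorion is at UTC+06:00.
06:30 UTC + 6h = 12:30 Dorion.

12:30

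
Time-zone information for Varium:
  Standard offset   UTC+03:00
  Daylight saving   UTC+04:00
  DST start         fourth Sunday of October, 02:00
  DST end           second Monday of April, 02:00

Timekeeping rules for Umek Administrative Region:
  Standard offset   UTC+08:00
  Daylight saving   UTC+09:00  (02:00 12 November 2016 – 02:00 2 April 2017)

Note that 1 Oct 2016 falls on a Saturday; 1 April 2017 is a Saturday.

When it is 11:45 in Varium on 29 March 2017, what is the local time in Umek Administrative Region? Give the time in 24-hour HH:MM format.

1 October 2016 is a Saturday, so the first Sunday is October 2 and the fourth is October 23.
1 April 2017 is a Saturday, so the first Monday is April 3 and the second is April 10.
29 March 2017 lies within the daylight-saving period (23 October 2016 – 10 April 2017), so Varium is on daylight time, UTC+04:00.
11:45 Varium − 4h = 07:45 UTC.
At the standard offset (UTC+08:00), 07:45 UTC + 8h = 15:45 Umek Administrative Region standard time.
The standard-time date in Umek Administrative Region, 29 March 2017, falls between 12 November 2016 and 2 April 2017, so daylight saving is in effect and Umek Administrative Region is at UTC+09:00.
07:45 UTC + 9h = 16:45 Umek Administrative Region.

16:45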